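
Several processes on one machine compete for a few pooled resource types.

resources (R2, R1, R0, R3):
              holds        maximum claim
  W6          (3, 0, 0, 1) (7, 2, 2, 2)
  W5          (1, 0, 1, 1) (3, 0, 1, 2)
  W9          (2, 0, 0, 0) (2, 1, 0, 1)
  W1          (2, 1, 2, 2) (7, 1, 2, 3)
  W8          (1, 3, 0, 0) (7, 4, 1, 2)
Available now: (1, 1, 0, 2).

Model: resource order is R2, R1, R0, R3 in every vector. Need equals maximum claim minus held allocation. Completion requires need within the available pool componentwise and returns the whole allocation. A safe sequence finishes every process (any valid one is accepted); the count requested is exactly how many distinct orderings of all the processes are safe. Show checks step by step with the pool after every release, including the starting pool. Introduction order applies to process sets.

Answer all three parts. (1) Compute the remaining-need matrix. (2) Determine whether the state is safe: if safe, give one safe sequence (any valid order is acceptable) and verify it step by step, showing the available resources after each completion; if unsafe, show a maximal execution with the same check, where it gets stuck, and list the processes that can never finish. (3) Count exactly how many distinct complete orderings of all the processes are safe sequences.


(1) Need matrix, components ordered R2, R1, R0, R3:
  W6: (4, 2, 2, 1)
  W5: (2, 0, 0, 1)
  W9: (0, 1, 0, 1)
  W1: (5, 0, 0, 1)
  W8: (6, 1, 1, 2)
(2) UNSAFE.
Key observation: after W9, W5 the pool peaks at (4, 1, 1, 3), and each blocked process is short somewhere: W6 on R1, R0; W1 on R2; W8 on R2.
Going as far as possible: W9, W5; after that, nothing fits. Check, step by step:
  pool = (1, 1, 0, 2)
  W9 needs (0, 1, 0, 1) <= (1, 1, 0, 2) -> finishes; pool += (2, 0, 0, 0) = (3, 1, 0, 2)
  W5 needs (2, 0, 0, 1) <= (3, 1, 0, 2) -> finishes; pool += (1, 0, 1, 1) = (4, 1, 1, 3)
  W6 still needs (4, 2, 2, 1) but only (4, 1, 1, 3) is free — short on R1 and R0
  W1 still needs (5, 0, 0, 1) but only (4, 1, 1, 3) is free — short on R2
  W8 still needs (6, 1, 1, 2) but only (4, 1, 1, 3) is free — short on R2
Processes that can never finish: W6, W1 and W8.
(3) The exact count: 0 of the possible complete orderings are safe sequences.


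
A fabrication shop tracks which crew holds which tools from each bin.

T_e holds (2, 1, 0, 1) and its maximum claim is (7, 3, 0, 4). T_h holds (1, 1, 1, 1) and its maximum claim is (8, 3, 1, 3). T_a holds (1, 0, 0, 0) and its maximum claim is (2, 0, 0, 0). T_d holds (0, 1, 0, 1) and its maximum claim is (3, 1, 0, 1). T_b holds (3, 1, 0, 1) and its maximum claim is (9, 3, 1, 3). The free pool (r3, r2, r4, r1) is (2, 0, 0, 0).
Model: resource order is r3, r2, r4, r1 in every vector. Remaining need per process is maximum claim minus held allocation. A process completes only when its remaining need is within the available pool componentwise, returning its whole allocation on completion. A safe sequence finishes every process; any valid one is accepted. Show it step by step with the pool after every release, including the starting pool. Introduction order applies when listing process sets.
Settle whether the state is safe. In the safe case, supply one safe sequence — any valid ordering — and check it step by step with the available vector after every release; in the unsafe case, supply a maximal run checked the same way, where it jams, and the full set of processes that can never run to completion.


UNSAFE.
Key observation: r3 is the bottleneck — with T_a, T_d done the pool holds (3, 1, 0, 1), short of every remaining need.
A maximal execution: T_a, T_d — then nothing else fits. Step-by-step check:
  pool = (2, 0, 0, 0)
  run T_a (needs (1, 0, 0, 0), free (2, 0, 0, 0)); after release of (1, 0, 0, 0) the pool is (3, 0, 0, 0)
  run T_d (needs (3, 0, 0, 0), free (3, 0, 0, 0)); after release of (0, 1, 0, 1) the pool is (3, 1, 0, 1)
  blocked: T_e wants (5, 2, 0, 3), pool (3, 1, 0, 1) — not enough r3, r2 and r1
  blocked: T_h wants (7, 2, 0, 2), pool (3, 1, 0, 1) — not enough r3, r2 and r1
  blocked: T_b wants (6, 2, 1, 2), pool (3, 1, 0, 1) — not enough r3, r2, r4 and r1
Never able to finish: T_e, T_h and T_b.


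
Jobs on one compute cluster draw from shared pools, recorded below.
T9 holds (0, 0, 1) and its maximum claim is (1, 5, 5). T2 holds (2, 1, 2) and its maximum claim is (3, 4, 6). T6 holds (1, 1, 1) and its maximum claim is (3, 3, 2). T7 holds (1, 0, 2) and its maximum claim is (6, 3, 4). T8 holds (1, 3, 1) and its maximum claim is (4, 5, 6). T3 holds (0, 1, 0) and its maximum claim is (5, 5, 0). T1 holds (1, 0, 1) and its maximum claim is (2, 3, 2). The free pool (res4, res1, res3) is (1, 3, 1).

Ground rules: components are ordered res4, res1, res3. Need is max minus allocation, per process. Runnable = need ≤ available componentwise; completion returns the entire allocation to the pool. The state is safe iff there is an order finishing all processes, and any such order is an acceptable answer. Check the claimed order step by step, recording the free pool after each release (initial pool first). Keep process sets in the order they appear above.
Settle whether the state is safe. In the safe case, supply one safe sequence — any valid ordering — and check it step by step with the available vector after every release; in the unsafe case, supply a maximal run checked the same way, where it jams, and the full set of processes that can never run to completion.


UNSAFE — no complete ordering exists.
Key observation: after T1, T6 the pool peaks at (3, 4, 3), and each blocked process is short somewhere: T9 on res1, res3; T2 on res3; T7 on res4; T8 on res3; T3 on res4.
The run T1, T6 cannot be extended any further. Check, step by step:
  pool = (1, 3, 1)
  T1 needs (1, 3, 1) <= (1, 3, 1) -> finishes; pool += (1, 0, 1) = (2, 3, 2)
  T6 needs (2, 2, 1) <= (2, 3, 2) -> finishes; pool += (1, 1, 1) = (3, 4, 3)
  T9 cannot run: need (1, 5, 4) vs free (3, 4, 3) (insufficient res1 and res3)
  T2 cannot run: need (1, 3, 4) vs free (3, 4, 3) (insufficient res3)
  T7 cannot run: need (5, 3, 2) vs free (3, 4, 3) (insufficient res4)
  T8 cannot run: need (3, 2, 5) vs free (3, 4, 3) (insufficient res3)
  T3 cannot run: need (5, 4, 0) vs free (3, 4, 3) (insufficient res4)
Permanently blocked: T9, T2, T7, T8 and T3.


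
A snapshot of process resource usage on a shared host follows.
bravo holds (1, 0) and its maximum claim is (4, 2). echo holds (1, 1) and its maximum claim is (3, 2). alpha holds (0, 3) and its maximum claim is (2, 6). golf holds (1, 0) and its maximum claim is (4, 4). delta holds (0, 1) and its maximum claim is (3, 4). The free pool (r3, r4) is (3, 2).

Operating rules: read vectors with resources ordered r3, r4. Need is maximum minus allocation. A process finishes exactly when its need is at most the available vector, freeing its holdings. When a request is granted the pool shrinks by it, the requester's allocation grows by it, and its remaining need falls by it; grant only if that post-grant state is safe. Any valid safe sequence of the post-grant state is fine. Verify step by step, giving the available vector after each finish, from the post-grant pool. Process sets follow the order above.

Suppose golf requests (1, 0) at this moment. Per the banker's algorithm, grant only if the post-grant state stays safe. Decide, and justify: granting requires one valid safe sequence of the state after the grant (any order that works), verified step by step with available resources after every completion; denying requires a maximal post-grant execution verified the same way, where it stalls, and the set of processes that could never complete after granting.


GRANT — the state after the grant stays safe, e.g. via echo, bravo, alpha, delta, golf.
Key observation: the transfer keeps a workable pool ((2, 2)); echo starts the safe sequence.
Check on the post-grant state, step by step:
  pool = (2, 2)
  echo needs (2, 1) <= (2, 2) -> finishes; pool += (1, 1) = (3, 3)
  bravo needs (3, 2) <= (3, 3) -> finishes; pool += (1, 0) = (4, 3)
  alpha needs (2, 3) <= (4, 3) -> finishes; pool += (0, 3) = (4, 6)
  delta needs (3, 3) <= (4, 6) -> finishes; pool += (0, 1) = (4, 7)
  golf needs (2, 4) <= (4, 7) -> finishes; pool += (2, 0) = (6, 7)


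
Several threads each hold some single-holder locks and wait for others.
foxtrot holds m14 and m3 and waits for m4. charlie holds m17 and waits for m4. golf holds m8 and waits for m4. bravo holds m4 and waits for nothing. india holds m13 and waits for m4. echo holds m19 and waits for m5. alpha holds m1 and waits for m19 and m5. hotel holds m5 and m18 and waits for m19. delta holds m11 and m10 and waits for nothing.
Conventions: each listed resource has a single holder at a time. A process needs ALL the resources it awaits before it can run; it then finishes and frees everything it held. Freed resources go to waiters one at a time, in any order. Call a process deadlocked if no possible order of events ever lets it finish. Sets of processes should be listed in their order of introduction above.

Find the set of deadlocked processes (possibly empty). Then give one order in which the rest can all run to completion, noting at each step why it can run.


Deadlocked: echo, alpha and hotel.
Key observation: nobody on the ring echo -> hotel -> echo can start until another member finishes, which never happens; alpha waits into the deadlock from upstream.
One completion order for the rest: bravo, delta, golf, foxtrot, charlie, india.
Check, step by step:
  run bravo (it waits on nothing); releases m4
  run delta (it waits on nothing); releases m11 and m10
  golf waits on m4 — all released -> runs and releases m8
  foxtrot waits on m4 — all released -> runs and releases m14 and m3
  charlie waits on m4 — all released -> runs and releases m17
  india waits on m4 — all released -> runs and releases m13


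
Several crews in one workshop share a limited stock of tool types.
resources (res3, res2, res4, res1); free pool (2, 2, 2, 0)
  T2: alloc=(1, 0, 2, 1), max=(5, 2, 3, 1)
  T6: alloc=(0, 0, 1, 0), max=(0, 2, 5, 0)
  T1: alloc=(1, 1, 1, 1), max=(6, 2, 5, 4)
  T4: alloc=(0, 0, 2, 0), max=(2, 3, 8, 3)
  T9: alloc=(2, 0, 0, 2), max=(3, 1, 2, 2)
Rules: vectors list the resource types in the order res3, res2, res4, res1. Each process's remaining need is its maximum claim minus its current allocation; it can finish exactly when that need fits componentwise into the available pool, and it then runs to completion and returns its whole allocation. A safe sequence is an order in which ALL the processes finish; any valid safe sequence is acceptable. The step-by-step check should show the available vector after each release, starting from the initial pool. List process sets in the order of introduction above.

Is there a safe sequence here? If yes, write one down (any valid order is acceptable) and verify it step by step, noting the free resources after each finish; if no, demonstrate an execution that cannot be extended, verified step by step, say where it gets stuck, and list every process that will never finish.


The state is SAFE; one workable sequence: T9, T2, T1, T6, T4.
Key observation: the order's first zero-slack moment is T9 ((1, 1, 2, 0) needed, (2, 2, 2, 0) free — a requested resource with nothing to spare).
Verifying each step:
  pool = (2, 2, 2, 0)
  run T9 (needs (1, 1, 2, 0), free (2, 2, 2, 0)); after release of (2, 0, 0, 2) the pool is (4, 2, 2, 2)
  run T2 (needs (4, 2, 1, 0), free (4, 2, 2, 2)); after release of (1, 0, 2, 1) the pool is (5, 2, 4, 3)
  run T1 (needs (5, 1, 4, 3), free (5, 2, 4, 3)); after release of (1, 1, 1, 1) the pool is (6, 3, 5, 4)
  run T6 (needs (0, 2, 4, 0), free (6, 3, 5, 4)); after release of (0, 0, 1, 0) the pool is (6, 3, 6, 4)
  run T4 (needs (2, 3, 6, 3), free (6, 3, 6, 4)); after release of (0, 0, 2, 0) the pool is (6, 3, 8, 4)


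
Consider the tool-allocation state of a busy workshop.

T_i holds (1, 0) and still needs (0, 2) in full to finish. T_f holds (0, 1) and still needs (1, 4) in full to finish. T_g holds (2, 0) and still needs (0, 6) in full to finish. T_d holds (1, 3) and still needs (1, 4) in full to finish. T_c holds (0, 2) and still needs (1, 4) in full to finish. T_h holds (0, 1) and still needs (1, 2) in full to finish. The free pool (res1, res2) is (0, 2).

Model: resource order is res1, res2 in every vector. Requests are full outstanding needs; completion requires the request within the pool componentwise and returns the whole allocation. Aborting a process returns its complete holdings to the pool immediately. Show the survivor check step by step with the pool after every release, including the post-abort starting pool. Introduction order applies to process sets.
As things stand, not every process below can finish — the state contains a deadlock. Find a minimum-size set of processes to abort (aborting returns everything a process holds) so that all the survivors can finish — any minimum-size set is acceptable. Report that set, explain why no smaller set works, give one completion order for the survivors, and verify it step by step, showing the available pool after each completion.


The answer: abort T_c.
Key observation: the returned (0, 2) from T_c is what brings T_d — unrunnable before, under any order — into play at step 2.
Minimality: the empty abort set fails — the state is deadlocked as it stands.
Survivors finish in the order: T_i, T_d, T_h, T_g, T_f. Check, step by step (pool after the aborts first):
  pool = (0, 4)
  T_i: need (0, 2) fits (0, 4); releases (1, 0), pool now (1, 4)
  T_d: need (1, 4) fits (1, 4); releases (1, 3), pool now (2, 7)
  T_h: need (1, 2) fits (2, 7); releases (0, 1), pool now (2, 8)
  T_g: need (0, 6) fits (2, 8); releases (2, 0), pool now (4, 8)
  T_f: need (1, 4) fits (4, 8); releases (0, 1), pool now (4, 9)


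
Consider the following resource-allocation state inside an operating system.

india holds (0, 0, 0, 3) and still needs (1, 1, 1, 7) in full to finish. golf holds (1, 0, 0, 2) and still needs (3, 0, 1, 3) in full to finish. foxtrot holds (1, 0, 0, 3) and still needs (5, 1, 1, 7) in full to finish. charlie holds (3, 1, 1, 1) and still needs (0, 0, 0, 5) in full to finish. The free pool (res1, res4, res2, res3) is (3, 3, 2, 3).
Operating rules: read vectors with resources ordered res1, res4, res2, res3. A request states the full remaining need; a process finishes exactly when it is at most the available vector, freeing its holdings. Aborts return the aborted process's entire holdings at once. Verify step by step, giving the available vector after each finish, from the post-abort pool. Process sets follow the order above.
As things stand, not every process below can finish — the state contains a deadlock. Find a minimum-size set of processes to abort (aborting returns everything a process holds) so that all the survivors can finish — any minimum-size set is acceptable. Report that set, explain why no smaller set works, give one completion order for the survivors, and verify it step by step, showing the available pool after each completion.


Abort india.
Key observation: foxtrot could never have finished before the abort; with (0, 0, 0, 3) returned by india, it fits at step 3.
Why nothing smaller works: aborting no one leaves the state deadlocked as given.
One survivor order: golf, charlie, foxtrot. Check, step by step (post-abort pool first):
  pool = (3, 3, 2, 6)
  golf: need (3, 0, 1, 3) fits (3, 3, 2, 6); releases (1, 0, 0, 2), pool now (4, 3, 2, 8)
  charlie: need (0, 0, 0, 5) fits (4, 3, 2, 8); releases (3, 1, 1, 1), pool now (7, 4, 3, 9)
  foxtrot: need (5, 1, 1, 7) fits (7, 4, 3, 9); releases (1, 0, 0, 3), pool now (8, 4, 3, 12)


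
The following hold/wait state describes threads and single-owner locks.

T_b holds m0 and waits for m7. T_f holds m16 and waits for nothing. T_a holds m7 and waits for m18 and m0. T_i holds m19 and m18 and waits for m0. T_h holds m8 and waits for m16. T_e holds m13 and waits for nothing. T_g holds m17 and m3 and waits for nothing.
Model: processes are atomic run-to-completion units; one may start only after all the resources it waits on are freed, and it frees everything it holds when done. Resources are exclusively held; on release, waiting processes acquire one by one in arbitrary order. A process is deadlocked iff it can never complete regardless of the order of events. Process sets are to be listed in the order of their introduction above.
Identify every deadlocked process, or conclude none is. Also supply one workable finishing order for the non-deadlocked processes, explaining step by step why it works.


Deadlocked: T_b, T_a and T_i.
Key observation: the waits loop around T_b -> T_a -> T_b with no way out; T_i is caught in further circular waits.
The rest can finish in the order T_g, T_f, T_e, T_h.
Verifying each step:
  T_g waits on nothing -> runs at once and releases m17 and m3
  T_f waits on nothing -> runs at once and releases m16
  T_e waits on nothing -> runs at once and releases m13
  T_h waits on m16 — all released -> runs and releases m8


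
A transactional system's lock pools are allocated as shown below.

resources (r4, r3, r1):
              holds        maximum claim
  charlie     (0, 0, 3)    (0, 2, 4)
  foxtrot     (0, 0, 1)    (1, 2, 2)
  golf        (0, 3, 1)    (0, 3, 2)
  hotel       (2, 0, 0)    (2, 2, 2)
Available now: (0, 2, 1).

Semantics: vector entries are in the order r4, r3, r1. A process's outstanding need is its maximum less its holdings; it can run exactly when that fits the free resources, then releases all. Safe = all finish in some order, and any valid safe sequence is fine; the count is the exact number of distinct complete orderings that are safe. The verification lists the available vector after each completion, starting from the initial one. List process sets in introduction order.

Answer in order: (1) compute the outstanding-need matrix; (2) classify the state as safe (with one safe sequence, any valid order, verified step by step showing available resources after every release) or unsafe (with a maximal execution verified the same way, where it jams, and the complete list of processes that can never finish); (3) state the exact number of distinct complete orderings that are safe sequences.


(1) Need matrix, components ordered r4, r3, r1:
  charlie: (0, 2, 1)
  foxtrot: (1, 2, 1)
  golf: (0, 0, 1)
  hotel: (0, 2, 2)
(2) SAFE. One safe sequence: charlie, hotel, golf, foxtrot.
Key observation: the first exact fit in this order is charlie — it needs (0, 2, 1) with (0, 2, 1) free, meeting a requested resource to the last unit.
Walking it through:
  pool = (0, 2, 1)
  charlie needs (0, 2, 1) <= (0, 2, 1) -> finishes; pool += (0, 0, 3) = (0, 2, 4)
  hotel needs (0, 2, 2) <= (0, 2, 4) -> finishes; pool += (2, 0, 0) = (2, 2, 4)
  golf needs (0, 0, 1) <= (2, 2, 4) -> finishes; pool += (0, 3, 1) = (2, 5, 5)
  foxtrot needs (1, 2, 1) <= (2, 5, 5) -> finishes; pool += (0, 0, 1) = (2, 5, 6)
(3) Precisely 6 of the possible complete orderings are safe sequences.


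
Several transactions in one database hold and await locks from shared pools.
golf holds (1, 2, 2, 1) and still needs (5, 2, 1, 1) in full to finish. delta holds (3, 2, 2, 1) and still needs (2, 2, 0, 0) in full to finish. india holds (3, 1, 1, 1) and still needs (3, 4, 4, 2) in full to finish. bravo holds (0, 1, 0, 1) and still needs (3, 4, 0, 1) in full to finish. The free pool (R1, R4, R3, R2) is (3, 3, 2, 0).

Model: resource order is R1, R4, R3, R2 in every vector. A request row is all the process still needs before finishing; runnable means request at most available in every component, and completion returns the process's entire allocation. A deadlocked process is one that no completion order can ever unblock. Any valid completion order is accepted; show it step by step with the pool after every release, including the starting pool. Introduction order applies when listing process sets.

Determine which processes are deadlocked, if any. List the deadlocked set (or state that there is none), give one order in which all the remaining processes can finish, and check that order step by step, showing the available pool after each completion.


Nothing here is deadlocked.
Key observation: delta fits the free pool immediately, and its release cascades until everyone finishes.
A valid finishing order for the others: delta, golf, india, bravo. Step-by-step check:
  pool = (3, 3, 2, 0)
  delta needs (2, 2, 0, 0) <= (3, 3, 2, 0) -> finishes; pool += (3, 2, 2, 1) = (6, 5, 4, 1)
  golf needs (5, 2, 1, 1) <= (6, 5, 4, 1) -> finishes; pool += (1, 2, 2, 1) = (7, 7, 6, 2)
  india needs (3, 4, 4, 2) <= (7, 7, 6, 2) -> finishes; pool += (3, 1, 1, 1) = (10, 8, 7, 3)
  bravo needs (3, 4, 0, 1) <= (10, 8, 7, 3) -> finishes; pool += (0, 1, 0, 1) = (10, 9, 7, 4)


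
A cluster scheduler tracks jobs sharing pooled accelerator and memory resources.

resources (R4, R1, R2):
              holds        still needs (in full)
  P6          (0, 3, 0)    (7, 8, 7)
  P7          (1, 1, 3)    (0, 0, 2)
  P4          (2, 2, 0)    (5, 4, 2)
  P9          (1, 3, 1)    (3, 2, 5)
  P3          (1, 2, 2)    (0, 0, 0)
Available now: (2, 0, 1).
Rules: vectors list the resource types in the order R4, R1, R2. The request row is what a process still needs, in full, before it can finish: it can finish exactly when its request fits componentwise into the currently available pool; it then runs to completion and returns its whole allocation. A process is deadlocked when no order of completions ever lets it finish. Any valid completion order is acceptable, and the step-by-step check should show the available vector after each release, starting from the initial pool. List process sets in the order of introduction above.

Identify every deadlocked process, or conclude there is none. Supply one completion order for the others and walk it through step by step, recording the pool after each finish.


Nothing here is deadlocked.
Key observation: P3 can run right away; the returned allocation unlocks the remaining processes in turn.
One completion order for the rest: P3, P7, P9, P4, P6. Verifying each step:
  pool = (2, 0, 1)
  P3 needs (0, 0, 0) <= (2, 0, 1) -> finishes; pool += (1, 2, 2) = (3, 2, 3)
  P7 needs (0, 0, 2) <= (3, 2, 3) -> finishes; pool += (1, 1, 3) = (4, 3, 6)
  P9 needs (3, 2, 5) <= (4, 3, 6) -> finishes; pool += (1, 3, 1) = (5, 6, 7)
  P4 needs (5, 4, 2) <= (5, 6, 7) -> finishes; pool += (2, 2, 0) = (7, 8, 7)
  P6 needs (7, 8, 7) <= (7, 8, 7) -> finishes; pool += (0, 3, 0) = (7, 11, 7)


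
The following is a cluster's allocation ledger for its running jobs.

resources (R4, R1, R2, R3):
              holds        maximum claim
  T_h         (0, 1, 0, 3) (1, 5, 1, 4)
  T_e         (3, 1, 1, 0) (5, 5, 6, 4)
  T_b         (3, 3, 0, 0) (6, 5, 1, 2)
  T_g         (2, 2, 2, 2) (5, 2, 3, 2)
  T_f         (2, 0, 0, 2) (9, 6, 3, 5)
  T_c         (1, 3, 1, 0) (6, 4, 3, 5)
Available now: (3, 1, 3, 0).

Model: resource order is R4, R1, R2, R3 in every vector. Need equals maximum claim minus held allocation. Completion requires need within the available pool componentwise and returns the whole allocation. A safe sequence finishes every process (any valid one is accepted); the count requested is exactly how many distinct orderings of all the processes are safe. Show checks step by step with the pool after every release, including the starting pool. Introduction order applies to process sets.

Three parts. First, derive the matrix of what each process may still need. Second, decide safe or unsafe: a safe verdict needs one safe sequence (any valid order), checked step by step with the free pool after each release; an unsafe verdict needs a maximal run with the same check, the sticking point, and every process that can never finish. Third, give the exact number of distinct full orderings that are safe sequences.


(1) Need matrix, components ordered R4, R1, R2, R3:
  T_h: (1, 4, 1, 1)
  T_e: (2, 4, 5, 4)
  T_b: (3, 2, 1, 2)
  T_g: (3, 0, 1, 0)
  T_f: (7, 6, 3, 3)
  T_c: (5, 1, 2, 5)
(2) The state is SAFE; one workable sequence: T_g, T_b, T_h, T_e, T_f, T_c.
Key observation: at T_g the run first touches a limit — (3, 0, 1, 0) against (3, 1, 3, 0), exact on a resource it actually requests.
Step-by-step check:
  pool = (3, 1, 3, 0)
  run T_g (needs (3, 0, 1, 0), free (3, 1, 3, 0)); after release of (2, 2, 2, 2) the pool is (5, 3, 5, 2)
  run T_b (needs (3, 2, 1, 2), free (5, 3, 5, 2)); after release of (3, 3, 0, 0) the pool is (8, 6, 5, 2)
  run T_h (needs (1, 4, 1, 1), free (8, 6, 5, 2)); after release of (0, 1, 0, 3) the pool is (8, 7, 5, 5)
  run T_e (needs (2, 4, 5, 4), free (8, 7, 5, 5)); after release of (3, 1, 1, 0) the pool is (11, 8, 6, 5)
  run T_f (needs (7, 6, 3, 3), free (11, 8, 6, 5)); after release of (2, 0, 0, 2) the pool is (13, 8, 6, 7)
  run T_c (needs (5, 1, 2, 5), free (13, 8, 6, 7)); after release of (1, 3, 1, 0) the pool is (14, 11, 7, 7)
(3) Precisely 6 of the possible complete orderings are safe sequences.


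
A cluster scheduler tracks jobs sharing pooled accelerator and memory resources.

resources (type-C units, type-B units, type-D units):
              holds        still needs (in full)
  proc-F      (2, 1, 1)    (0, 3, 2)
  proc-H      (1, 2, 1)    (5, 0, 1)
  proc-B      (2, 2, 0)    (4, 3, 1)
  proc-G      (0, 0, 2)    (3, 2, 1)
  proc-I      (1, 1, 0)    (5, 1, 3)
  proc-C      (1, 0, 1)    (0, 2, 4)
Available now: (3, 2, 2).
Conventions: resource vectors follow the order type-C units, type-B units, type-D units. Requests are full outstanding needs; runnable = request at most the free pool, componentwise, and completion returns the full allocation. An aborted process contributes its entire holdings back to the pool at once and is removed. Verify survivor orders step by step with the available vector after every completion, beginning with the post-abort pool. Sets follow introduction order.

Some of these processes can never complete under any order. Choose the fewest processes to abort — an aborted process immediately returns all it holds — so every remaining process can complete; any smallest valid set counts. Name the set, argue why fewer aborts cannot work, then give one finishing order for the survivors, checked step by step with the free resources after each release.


The answer: abort proc-H.
Key observation: proc-F was stuck for good until proc-H gave back (1, 2, 1); in the order shown it finishes at step 1.
Minimality: the empty abort set fails — the state is deadlocked as it stands.
One survivor order: proc-F, proc-C, proc-G, proc-B, proc-I. Walking it through (post-abort pool first):
  pool = (4, 4, 3)
  proc-F: need (0, 3, 2) fits (4, 4, 3); releases (2, 1, 1), pool now (6, 5, 4)
  proc-C: need (0, 2, 4) fits (6, 5, 4); releases (1, 0, 1), pool now (7, 5, 5)
  proc-G: need (3, 2, 1) fits (7, 5, 5); releases (0, 0, 2), pool now (7, 5, 7)
  proc-B: need (4, 3, 1) fits (7, 5, 7); releases (2, 2, 0), pool now (9, 7, 7)
  proc-I: need (5, 1, 3) fits (9, 7, 7); releases (1, 1, 0), pool now (10, 8, 7)


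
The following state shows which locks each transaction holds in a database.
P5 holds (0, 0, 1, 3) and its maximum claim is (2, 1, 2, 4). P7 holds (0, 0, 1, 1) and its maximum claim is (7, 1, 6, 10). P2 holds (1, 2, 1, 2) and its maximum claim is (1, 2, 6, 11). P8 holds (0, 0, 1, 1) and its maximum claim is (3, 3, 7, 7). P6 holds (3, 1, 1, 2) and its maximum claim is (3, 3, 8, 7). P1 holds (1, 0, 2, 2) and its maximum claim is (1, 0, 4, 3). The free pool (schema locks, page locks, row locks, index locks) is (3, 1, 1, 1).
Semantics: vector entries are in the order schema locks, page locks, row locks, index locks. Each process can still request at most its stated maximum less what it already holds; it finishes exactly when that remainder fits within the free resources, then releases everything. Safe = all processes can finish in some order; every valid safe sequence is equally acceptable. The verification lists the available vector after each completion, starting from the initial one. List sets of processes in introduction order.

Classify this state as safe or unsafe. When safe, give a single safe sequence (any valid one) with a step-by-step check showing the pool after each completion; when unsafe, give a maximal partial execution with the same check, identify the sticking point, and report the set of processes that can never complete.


The state is UNSAFE.
Key observation: after P5, P1 complete, (4, 1, 4, 6) is the best the pool ever gets, yet each leftover process wants more row locks.
Going as far as possible: P5, P1; after that, nothing fits. Verifying each step:
  pool = (3, 1, 1, 1)
  P5 needs (2, 1, 1, 1) <= (3, 1, 1, 1) -> finishes; pool += (0, 0, 1, 3) = (3, 1, 2, 4)
  P1 needs (0, 0, 2, 1) <= (3, 1, 2, 4) -> finishes; pool += (1, 0, 2, 2) = (4, 1, 4, 6)
  P7 cannot run: need (7, 1, 5, 9) vs free (4, 1, 4, 6) (insufficient schema locks, row locks and index locks)
  P2 cannot run: need (0, 0, 5, 9) vs free (4, 1, 4, 6) (insufficient row locks and index locks)
  P8 cannot run: need (3, 3, 6, 6) vs free (4, 1, 4, 6) (insufficient page locks and row locks)
  P6 cannot run: need (0, 2, 7, 5) vs free (4, 1, 4, 6) (insufficient page locks and row locks)
Never able to finish: P7, P2, P8 and P6.


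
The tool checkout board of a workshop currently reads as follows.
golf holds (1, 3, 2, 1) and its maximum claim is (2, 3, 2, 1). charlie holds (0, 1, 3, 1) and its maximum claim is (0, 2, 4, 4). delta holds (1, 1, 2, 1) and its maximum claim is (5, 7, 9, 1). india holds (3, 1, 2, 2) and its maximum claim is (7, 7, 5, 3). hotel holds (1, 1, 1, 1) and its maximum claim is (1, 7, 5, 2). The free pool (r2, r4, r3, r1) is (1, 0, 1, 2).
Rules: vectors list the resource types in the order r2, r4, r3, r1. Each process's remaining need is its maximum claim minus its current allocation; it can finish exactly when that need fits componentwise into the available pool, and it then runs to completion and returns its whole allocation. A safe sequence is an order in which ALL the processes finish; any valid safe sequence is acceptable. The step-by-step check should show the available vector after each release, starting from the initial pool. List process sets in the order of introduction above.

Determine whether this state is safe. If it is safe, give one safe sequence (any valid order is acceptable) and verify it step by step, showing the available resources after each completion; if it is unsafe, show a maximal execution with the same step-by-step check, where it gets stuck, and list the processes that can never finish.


UNSAFE — no complete ordering exists.
Key observation: no order helps: past golf, charlie, the free pool tops out at (2, 4, 6, 4), below what each blocked process needs in r4.
Going as far as possible: golf, charlie; after that, nothing fits. Walking it through:
  pool = (1, 0, 1, 2)
  run golf (needs (1, 0, 0, 0), free (1, 0, 1, 2)); after release of (1, 3, 2, 1) the pool is (2, 3, 3, 3)
  run charlie (needs (0, 1, 1, 3), free (2, 3, 3, 3)); after release of (0, 1, 3, 1) the pool is (2, 4, 6, 4)
  delta cannot run: need (4, 6, 7, 0) vs free (2, 4, 6, 4) (insufficient r2, r4 and r3)
  india cannot run: need (4, 6, 3, 1) vs free (2, 4, 6, 4) (insufficient r2 and r4)
  hotel cannot run: need (0, 6, 4, 1) vs free (2, 4, 6, 4) (insufficient r4)
Never able to finish: delta, india and hotel.


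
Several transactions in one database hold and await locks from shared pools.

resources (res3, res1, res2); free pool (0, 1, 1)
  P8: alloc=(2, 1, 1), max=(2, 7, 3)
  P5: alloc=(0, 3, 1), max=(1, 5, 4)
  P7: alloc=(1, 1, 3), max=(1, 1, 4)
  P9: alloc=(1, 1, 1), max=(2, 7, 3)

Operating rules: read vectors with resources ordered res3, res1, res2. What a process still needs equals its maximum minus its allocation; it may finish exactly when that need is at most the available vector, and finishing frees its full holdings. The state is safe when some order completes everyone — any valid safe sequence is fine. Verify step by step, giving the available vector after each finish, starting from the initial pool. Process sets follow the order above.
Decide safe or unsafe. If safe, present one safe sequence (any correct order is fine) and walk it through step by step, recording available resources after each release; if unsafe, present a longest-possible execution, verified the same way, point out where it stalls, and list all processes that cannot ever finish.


UNSAFE.
Key observation: the wall is res1: completing P7, P5 brings the pool only to (1, 5, 5), and all the rest need more.
A maximal execution: P7, P5 — then nothing else fits. Walking it through:
  pool = (0, 1, 1)
  P7 needs (0, 0, 1) <= (0, 1, 1) -> finishes; pool += (1, 1, 3) = (1, 2, 4)
  P5 needs (1, 2, 3) <= (1, 2, 4) -> finishes; pool += (0, 3, 1) = (1, 5, 5)
  P8 still needs (0, 6, 2) but only (1, 5, 5) is free — short on res1
  P9 still needs (1, 6, 2) but only (1, 5, 5) is free — short on res1
Processes that can never finish: P8 and P9.


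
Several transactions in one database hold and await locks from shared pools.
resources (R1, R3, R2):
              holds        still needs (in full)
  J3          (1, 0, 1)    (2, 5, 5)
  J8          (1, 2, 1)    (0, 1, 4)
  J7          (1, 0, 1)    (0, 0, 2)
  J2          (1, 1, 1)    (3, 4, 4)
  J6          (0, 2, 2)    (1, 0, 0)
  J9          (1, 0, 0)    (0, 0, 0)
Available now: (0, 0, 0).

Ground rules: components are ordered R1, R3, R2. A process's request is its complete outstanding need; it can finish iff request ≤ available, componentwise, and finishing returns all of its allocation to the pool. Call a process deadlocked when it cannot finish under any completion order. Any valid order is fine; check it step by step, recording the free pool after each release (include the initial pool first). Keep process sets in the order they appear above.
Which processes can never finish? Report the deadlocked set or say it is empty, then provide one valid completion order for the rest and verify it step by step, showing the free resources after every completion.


Deadlocked set: J3, J8 and J2.
Key observation: once J9, J6, J7 finish, the pool peaks at (2, 2, 3) — and every remaining process still needs more R2 than that.
A valid finishing order for the others: J9, J6, J7. Walking it through:
  pool = (0, 0, 0)
  J9: need (0, 0, 0) fits (0, 0, 0); releases (1, 0, 0), pool now (1, 0, 0)
  J6: need (1, 0, 0) fits (1, 0, 0); releases (0, 2, 2), pool now (1, 2, 2)
  J7: need (0, 0, 2) fits (1, 2, 2); releases (1, 0, 1), pool now (2, 2, 3)
The stuck group stays short no matter what:
  J3 still needs (2, 5, 5) but only (2, 2, 3) is free — short on R3 and R2
  J8 still needs (0, 1, 4) but only (2, 2, 3) is free — short on R2
  J2 still needs (3, 4, 4) but only (2, 2, 3) is free — short on R1, R3 and R2


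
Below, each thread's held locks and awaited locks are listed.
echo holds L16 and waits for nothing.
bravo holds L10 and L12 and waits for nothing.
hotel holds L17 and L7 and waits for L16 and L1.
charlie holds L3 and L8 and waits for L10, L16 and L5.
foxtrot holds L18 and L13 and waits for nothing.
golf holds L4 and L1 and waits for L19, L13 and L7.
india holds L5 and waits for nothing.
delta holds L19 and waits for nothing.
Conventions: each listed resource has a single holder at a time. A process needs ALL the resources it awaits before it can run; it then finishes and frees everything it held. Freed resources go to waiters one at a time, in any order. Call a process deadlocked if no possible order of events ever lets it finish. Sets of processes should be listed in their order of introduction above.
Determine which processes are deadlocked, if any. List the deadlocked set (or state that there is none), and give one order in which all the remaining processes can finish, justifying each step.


Deadlocked: hotel and golf.
Key observation: the loop hotel -> golf -> hotel blocks itself forever; no other process is dragged down with it.
A valid finishing order for the others: foxtrot, india, bravo, delta, echo, charlie.
Walking it through:
  foxtrot: no waits; runs immediately, freeing L18 and L13
  india: no waits; runs immediately, freeing L5
  bravo: no waits; runs immediately, freeing L10 and L12
  delta: no waits; runs immediately, freeing L19
  echo: no waits; runs immediately, freeing L16
  charlie waits on L10, L16 and L5 — all released -> runs and releases L3 and L8


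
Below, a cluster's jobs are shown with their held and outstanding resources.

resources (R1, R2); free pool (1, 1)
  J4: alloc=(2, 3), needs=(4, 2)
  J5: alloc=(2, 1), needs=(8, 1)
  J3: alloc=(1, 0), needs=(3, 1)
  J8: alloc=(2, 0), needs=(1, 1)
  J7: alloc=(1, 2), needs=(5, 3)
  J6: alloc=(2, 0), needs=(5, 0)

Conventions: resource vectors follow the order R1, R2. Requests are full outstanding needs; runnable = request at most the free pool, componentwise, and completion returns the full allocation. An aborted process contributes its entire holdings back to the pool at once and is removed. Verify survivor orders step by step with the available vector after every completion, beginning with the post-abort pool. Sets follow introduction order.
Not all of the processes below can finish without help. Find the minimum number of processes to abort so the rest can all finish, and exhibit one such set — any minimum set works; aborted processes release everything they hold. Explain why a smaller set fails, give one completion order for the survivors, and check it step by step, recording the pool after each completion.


The answer: abort J7.
Key observation: the returned (1, 2) from J7 is what brings J4 — unrunnable before, under any order — into play at step 2.
No smaller set exists: with zero aborts the deadlock remains.
The survivors complete as J8, J4, J6, J5, J3. Step-by-step check (starting from the post-abort pool):
  pool = (2, 3)
  run J8 (needs (1, 1), free (2, 3)); after release of (2, 0) the pool is (4, 3)
  run J4 (needs (4, 2), free (4, 3)); after release of (2, 3) the pool is (6, 6)
  run J6 (needs (5, 0), free (6, 6)); after release of (2, 0) the pool is (8, 6)
  run J5 (needs (8, 1), free (8, 6)); after release of (2, 1) the pool is (10, 7)
  run J3 (needs (3, 1), free (10, 7)); after release of (1, 0) the pool is (11, 7)


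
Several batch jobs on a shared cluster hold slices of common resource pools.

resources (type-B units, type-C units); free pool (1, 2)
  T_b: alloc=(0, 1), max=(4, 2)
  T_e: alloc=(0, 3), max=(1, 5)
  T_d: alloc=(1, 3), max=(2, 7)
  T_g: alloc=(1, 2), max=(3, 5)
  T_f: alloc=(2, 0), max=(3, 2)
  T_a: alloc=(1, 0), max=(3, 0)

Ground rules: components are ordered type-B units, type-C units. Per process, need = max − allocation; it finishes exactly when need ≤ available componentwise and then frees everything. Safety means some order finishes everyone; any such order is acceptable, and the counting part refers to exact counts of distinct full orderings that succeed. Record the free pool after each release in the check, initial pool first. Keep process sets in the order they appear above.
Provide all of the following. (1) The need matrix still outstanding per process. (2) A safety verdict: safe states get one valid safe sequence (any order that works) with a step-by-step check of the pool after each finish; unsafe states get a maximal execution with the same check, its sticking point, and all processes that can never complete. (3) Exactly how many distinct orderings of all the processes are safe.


(1) Outstanding need per process (order type-B units, type-C units):
  T_b: (4, 1)
  T_e: (1, 2)
  T_d: (1, 4)
  T_g: (2, 3)
  T_f: (1, 2)
  T_a: (2, 0)
(2) SAFE, for example via the order T_e, T_f, T_d, T_g, T_a, T_b.
Key observation: at T_e the run first touches a limit — (1, 2) against (1, 2), exact on a resource it actually requests.
Check, step by step:
  pool = (1, 2)
  run T_e (needs (1, 2), free (1, 2)); after release of (0, 3) the pool is (1, 5)
  run T_f (needs (1, 2), free (1, 5)); after release of (2, 0) the pool is (3, 5)
  run T_d (needs (1, 4), free (3, 5)); after release of (1, 3) the pool is (4, 8)
  run T_g (needs (2, 3), free (4, 8)); after release of (1, 2) the pool is (5, 10)
  run T_a (needs (2, 0), free (5, 10)); after release of (1, 0) the pool is (6, 10)
  run T_b (needs (4, 1), free (6, 10)); after release of (0, 1) the pool is (6, 11)
(3) Exactly 60 of the possible complete orderings are safe sequences.
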